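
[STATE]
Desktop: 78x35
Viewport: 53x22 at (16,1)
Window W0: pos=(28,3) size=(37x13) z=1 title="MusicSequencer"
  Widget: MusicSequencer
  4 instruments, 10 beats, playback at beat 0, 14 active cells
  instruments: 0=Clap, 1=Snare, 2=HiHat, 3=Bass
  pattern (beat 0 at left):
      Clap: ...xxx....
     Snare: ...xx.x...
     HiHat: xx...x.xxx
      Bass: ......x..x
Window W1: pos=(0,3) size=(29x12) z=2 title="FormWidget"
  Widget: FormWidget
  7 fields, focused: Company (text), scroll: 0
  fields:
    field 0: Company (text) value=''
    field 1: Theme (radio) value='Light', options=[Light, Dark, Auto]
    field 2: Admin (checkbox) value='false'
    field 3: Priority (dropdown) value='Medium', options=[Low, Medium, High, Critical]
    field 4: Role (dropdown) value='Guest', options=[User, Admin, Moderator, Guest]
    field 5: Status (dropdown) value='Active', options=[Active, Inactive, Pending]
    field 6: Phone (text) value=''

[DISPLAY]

                                                     
                                                     
━━━━━━━━━━━━┓━━━━━━━━━━━━━━━━━━━━━━━━━━━━━━━━━━━┓    
            ┃ MusicSequencer                    ┃    
────────────┨───────────────────────────────────┨    
           ]┃      ▼123456789                   ┃    
●) Light  ( ┃  Clap···███····                   ┃    
 ]          ┃ Snare···██·█···                   ┃    
Medium    ▼]┃ HiHat██···█·███                   ┃    
Guest     ▼]┃  Bass······█··█                   ┃    
Active    ▼]┃                                   ┃    
           ]┃                                   ┃    
            ┃                                   ┃    
━━━━━━━━━━━━┛                                   ┃    
            ┗━━━━━━━━━━━━━━━━━━━━━━━━━━━━━━━━━━━┛    
                                                     
                                                     
                                                     
                                                     
                                                     
                                                     
                                                     


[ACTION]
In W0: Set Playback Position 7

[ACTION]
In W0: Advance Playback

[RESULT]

                                                     
                                                     
━━━━━━━━━━━━┓━━━━━━━━━━━━━━━━━━━━━━━━━━━━━━━━━━━┓    
            ┃ MusicSequencer                    ┃    
────────────┨───────────────────────────────────┨    
           ]┃      01234567▼9                   ┃    
●) Light  ( ┃  Clap···███····                   ┃    
 ]          ┃ Snare···██·█···                   ┃    
Medium    ▼]┃ HiHat██···█·███                   ┃    
Guest     ▼]┃  Bass······█··█                   ┃    
Active    ▼]┃                                   ┃    
           ]┃                                   ┃    
            ┃                                   ┃    
━━━━━━━━━━━━┛                                   ┃    
            ┗━━━━━━━━━━━━━━━━━━━━━━━━━━━━━━━━━━━┛    
                                                     
                                                     
                                                     
                                                     
                                                     
                                                     
                                                     


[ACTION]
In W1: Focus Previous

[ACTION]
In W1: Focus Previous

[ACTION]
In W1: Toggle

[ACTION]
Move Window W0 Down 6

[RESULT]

                                                     
                                                     
━━━━━━━━━━━━┓                                        
            ┃                                        
────────────┨                                        
           ]┃                                        
●) Light  ( ┃                                        
 ]          ┃                                        
Medium    ▼]┃━━━━━━━━━━━━━━━━━━━━━━━━━━━━━━━━━━━┓    
Guest     ▼]┃ MusicSequencer                    ┃    
Active    ▼]┃───────────────────────────────────┨    
           ]┃      01234567▼9                   ┃    
            ┃  Clap···███····                   ┃    
━━━━━━━━━━━━┛ Snare···██·█···                   ┃    
            ┃ HiHat██···█·███                   ┃    
            ┃  Bass······█··█                   ┃    
            ┃                                   ┃    
            ┃                                   ┃    
            ┃                                   ┃    
            ┃                                   ┃    
            ┗━━━━━━━━━━━━━━━━━━━━━━━━━━━━━━━━━━━┛    
                                                     


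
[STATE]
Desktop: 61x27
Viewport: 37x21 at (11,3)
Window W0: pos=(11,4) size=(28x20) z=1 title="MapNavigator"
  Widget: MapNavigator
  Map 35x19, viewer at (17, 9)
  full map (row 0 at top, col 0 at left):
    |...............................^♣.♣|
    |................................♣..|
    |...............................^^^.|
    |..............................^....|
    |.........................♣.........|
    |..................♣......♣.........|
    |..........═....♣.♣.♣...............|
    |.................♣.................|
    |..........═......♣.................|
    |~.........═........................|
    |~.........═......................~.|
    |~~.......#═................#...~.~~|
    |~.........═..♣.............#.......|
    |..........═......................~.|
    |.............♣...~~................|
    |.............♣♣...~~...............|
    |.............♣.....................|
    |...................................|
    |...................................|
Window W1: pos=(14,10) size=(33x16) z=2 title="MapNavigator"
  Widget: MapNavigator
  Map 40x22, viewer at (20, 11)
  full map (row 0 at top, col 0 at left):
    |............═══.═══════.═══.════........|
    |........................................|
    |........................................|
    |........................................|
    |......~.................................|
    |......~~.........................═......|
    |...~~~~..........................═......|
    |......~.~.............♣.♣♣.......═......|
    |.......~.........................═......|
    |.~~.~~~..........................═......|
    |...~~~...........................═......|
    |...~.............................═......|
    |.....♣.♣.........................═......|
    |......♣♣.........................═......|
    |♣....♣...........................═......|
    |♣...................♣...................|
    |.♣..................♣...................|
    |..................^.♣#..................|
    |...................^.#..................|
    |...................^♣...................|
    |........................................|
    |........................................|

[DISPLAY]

                                     
┏━━━━━━━━━━━━━━━━━━━━━━━━━━┓         
┃ MapNavigator             ┃         
┠──────────────────────────┨         
┃..........................┃         
┃..........................┃         
┃..........................┃         
┃..┏━━━━━━━━━━━━━━━━━━━━━━━━━━━━━━━┓ 
┃..┃ MapNavigator                  ┃ 
┃..┠───────────────────────────────┨ 
┃..┃.~~.........................═..┃ 
┃..┃~~..........................═..┃ 
┃..┃.~.~.............♣.♣♣.......═..┃ 
┃..┃..~.........................═..┃ 
┃..┃~~..........................═..┃ 
┃..┃~...........................═..┃ 
┃..┃...............@............═..┃ 
┃..┃♣.♣.........................═..┃ 
┃..┃.♣♣.........................═..┃ 
┃..┃♣...........................═..┃ 
┗━━┃...............♣...............┃ 


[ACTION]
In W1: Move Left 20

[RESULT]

                                     
┏━━━━━━━━━━━━━━━━━━━━━━━━━━┓         
┃ MapNavigator             ┃         
┠──────────────────────────┨         
┃..........................┃         
┃..........................┃         
┃..........................┃         
┃..┏━━━━━━━━━━━━━━━━━━━━━━━━━━━━━━━┓ 
┃..┃ MapNavigator                  ┃ 
┃..┠───────────────────────────────┨ 
┃..┃               ......~~........┃ 
┃..┃               ...~~~~.........┃ 
┃..┃               ......~.~.......┃ 
┃..┃               .......~........┃ 
┃..┃               .~~.~~~.........┃ 
┃..┃               ...~~~..........┃ 
┃..┃               @..~............┃ 
┃..┃               .....♣.♣........┃ 
┃..┃               ......♣♣........┃ 
┃..┃               ♣....♣..........┃ 
┗━━┃               ♣...............┃ 


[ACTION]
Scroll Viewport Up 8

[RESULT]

                                     
                                     
                                     
                                     
┏━━━━━━━━━━━━━━━━━━━━━━━━━━┓         
┃ MapNavigator             ┃         
┠──────────────────────────┨         
┃..........................┃         
┃..........................┃         
┃..........................┃         
┃..┏━━━━━━━━━━━━━━━━━━━━━━━━━━━━━━━┓ 
┃..┃ MapNavigator                  ┃ 
┃..┠───────────────────────────────┨ 
┃..┃               ......~~........┃ 
┃..┃               ...~~~~.........┃ 
┃..┃               ......~.~.......┃ 
┃..┃               .......~........┃ 
┃..┃               .~~.~~~.........┃ 
┃..┃               ...~~~..........┃ 
┃..┃               @..~............┃ 
┃..┃               .....♣.♣........┃ 


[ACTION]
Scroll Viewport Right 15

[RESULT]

                                     
                                     
                                     
                                     
━━━━━━━━━━━━━━┓                      
r             ┃                      
──────────────┨                      
..............┃                      
..............┃                      
..............┃                      
━━━━━━━━━━━━━━━━━━━━━━┓              
ator                  ┃              
──────────────────────┨              
      ......~~........┃              
      ...~~~~.........┃              
      ......~.~.......┃              
      .......~........┃              
      .~~.~~~.........┃              
      ...~~~..........┃              
      @..~............┃              
      .....♣.♣........┃              


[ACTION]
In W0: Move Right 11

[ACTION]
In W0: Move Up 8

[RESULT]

                                     
                                     
                                     
                                     
━━━━━━━━━━━━━━┓                      
r             ┃                      
──────────────┨                      
              ┃                      
              ┃                      
              ┃                      
━━━━━━━━━━━━━━━━━━━━━━┓              
ator                  ┃              
──────────────────────┨              
      ......~~........┃              
      ...~~~~.........┃              
      ......~.~.......┃              
      .......~........┃              
      .~~.~~~.........┃              
      ...~~~..........┃              
      @..~............┃              
      .....♣.♣........┃              


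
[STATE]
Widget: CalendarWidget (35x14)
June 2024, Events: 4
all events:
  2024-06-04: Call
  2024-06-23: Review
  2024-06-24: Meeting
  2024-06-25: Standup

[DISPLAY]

             June 2024             
Mo Tu We Th Fr Sa Su               
                1  2               
 3  4*  5  6  7  8  9              
10 11 12 13 14 15 16               
17 18 19 20 21 22 23*              
24* 25* 26 27 28 29 30             
                                   
                                   
                                   
                                   
                                   
                                   
                                   


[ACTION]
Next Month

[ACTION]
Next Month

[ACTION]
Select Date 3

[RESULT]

            August 2024            
Mo Tu We Th Fr Sa Su               
          1  2 [ 3]  4             
 5  6  7  8  9 10 11               
12 13 14 15 16 17 18               
19 20 21 22 23 24 25               
26 27 28 29 30 31                  
                                   
                                   
                                   
                                   
                                   
                                   
                                   


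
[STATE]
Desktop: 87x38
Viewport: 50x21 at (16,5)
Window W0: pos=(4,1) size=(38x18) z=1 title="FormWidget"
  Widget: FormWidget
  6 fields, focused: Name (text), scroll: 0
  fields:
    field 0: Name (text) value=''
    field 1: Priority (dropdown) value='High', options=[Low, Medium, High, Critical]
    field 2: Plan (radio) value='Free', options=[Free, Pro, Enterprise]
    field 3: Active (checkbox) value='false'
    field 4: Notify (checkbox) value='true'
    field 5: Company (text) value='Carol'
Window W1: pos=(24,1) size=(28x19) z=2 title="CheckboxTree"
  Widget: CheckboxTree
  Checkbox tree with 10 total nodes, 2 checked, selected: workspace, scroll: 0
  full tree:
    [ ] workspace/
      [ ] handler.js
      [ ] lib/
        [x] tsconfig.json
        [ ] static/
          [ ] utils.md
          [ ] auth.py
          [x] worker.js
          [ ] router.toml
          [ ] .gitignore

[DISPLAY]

   [High┃   [ ] handler.js         ┃              
   (●) F┃   [-] lib/               ┃              
   [ ]  ┃     [x] tsconfig.json    ┃              
   [x]  ┃     [-] static/          ┃              
   [Caro┃       [ ] utils.md       ┃              
        ┃       [ ] auth.py        ┃              
        ┃       [x] worker.js      ┃              
        ┃       [ ] router.toml    ┃              
        ┃       [ ] .gitignore     ┃              
        ┃                          ┃              
        ┃                          ┃              
        ┃                          ┃              
        ┃                          ┃              
━━━━━━━━┃                          ┃              
        ┗━━━━━━━━━━━━━━━━━━━━━━━━━━┛              
                                                  
                                                  
                                                  
                                                  
                                                  
                                                  


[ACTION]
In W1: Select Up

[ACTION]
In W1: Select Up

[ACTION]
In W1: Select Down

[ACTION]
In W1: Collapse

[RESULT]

   [High┃>  [ ] handler.js         ┃              
   (●) F┃   [-] lib/               ┃              
   [ ]  ┃     [x] tsconfig.json    ┃              
   [x]  ┃     [-] static/          ┃              
   [Caro┃       [ ] utils.md       ┃              
        ┃       [ ] auth.py        ┃              
        ┃       [x] worker.js      ┃              
        ┃       [ ] router.toml    ┃              
        ┃       [ ] .gitignore     ┃              
        ┃                          ┃              
        ┃                          ┃              
        ┃                          ┃              
        ┃                          ┃              
━━━━━━━━┃                          ┃              
        ┗━━━━━━━━━━━━━━━━━━━━━━━━━━┛              
                                                  
                                                  
                                                  
                                                  
                                                  
                                                  


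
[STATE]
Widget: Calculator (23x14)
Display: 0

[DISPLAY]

                      0
┌───┬───┬───┬───┐      
│ 7 │ 8 │ 9 │ ÷ │      
├───┼───┼───┼───┤      
│ 4 │ 5 │ 6 │ × │      
├───┼───┼───┼───┤      
│ 1 │ 2 │ 3 │ - │      
├───┼───┼───┼───┤      
│ 0 │ . │ = │ + │      
├───┼───┼───┼───┤      
│ C │ MC│ MR│ M+│      
└───┴───┴───┴───┘      
                       
                       


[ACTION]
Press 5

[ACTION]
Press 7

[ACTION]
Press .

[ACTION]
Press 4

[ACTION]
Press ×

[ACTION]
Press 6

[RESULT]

                      6
┌───┬───┬───┬───┐      
│ 7 │ 8 │ 9 │ ÷ │      
├───┼───┼───┼───┤      
│ 4 │ 5 │ 6 │ × │      
├───┼───┼───┼───┤      
│ 1 │ 2 │ 3 │ - │      
├───┼───┼───┼───┤      
│ 0 │ . │ = │ + │      
├───┼───┼───┼───┤      
│ C │ MC│ MR│ M+│      
└───┴───┴───┴───┘      
                       
                       


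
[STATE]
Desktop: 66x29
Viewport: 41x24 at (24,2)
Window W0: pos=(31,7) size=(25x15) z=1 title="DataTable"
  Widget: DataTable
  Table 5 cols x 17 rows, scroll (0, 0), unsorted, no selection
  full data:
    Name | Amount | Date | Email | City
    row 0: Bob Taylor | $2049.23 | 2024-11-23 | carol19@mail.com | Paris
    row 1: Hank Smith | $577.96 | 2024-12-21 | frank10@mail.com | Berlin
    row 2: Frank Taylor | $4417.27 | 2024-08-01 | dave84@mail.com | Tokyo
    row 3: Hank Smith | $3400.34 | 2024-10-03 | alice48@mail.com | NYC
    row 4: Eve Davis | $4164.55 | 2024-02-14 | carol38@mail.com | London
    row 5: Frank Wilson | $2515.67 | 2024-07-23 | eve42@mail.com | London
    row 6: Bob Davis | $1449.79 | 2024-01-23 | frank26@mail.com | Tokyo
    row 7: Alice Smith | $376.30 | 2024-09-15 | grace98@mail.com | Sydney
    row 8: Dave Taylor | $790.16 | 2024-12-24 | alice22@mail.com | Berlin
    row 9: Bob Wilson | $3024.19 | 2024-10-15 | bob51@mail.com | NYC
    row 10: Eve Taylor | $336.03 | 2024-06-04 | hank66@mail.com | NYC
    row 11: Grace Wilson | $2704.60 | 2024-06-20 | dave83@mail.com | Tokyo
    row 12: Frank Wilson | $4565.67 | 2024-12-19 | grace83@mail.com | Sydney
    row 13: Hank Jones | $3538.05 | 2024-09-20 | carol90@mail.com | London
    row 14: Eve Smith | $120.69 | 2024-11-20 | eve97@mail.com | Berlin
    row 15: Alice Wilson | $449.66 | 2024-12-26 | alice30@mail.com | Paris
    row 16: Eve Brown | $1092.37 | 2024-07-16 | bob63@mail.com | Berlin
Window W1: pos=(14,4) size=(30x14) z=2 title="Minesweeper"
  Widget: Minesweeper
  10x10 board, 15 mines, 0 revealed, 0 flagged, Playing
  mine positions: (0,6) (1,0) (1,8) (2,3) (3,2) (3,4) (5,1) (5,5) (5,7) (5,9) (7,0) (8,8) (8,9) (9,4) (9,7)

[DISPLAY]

                                         
                                         
━━━━━━━━━━━━━━━━━━━┓                     
per                ┃                     
───────────────────┨                     
■                  ┃━━━━━━━━━━━┓         
■                  ┃           ┃         
■                  ┃───────────┨         
■                  ┃│Amount  │D┃         
■                  ┃┼────────┼─┃         
■                  ┃│$2049.23│2┃         
■                  ┃│$577.96 │2┃         
■                  ┃│$4417.27│2┃         
■                  ┃│$3400.34│2┃         
■                  ┃│$4164.55│2┃         
━━━━━━━━━━━━━━━━━━━┛│$2515.67│2┃         
       ┃Bob Davis   │$1449.79│2┃         
       ┃Alice Smith │$376.30 │2┃         
       ┃Dave Taylor │$790.16 │2┃         
       ┗━━━━━━━━━━━━━━━━━━━━━━━┛         
                                         
                                         
                                         
                                         


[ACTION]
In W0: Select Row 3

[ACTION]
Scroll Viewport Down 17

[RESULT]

per                ┃                     
───────────────────┨                     
■                  ┃━━━━━━━━━━━┓         
■                  ┃           ┃         
■                  ┃───────────┨         
■                  ┃│Amount  │D┃         
■                  ┃┼────────┼─┃         
■                  ┃│$2049.23│2┃         
■                  ┃│$577.96 │2┃         
■                  ┃│$4417.27│2┃         
■                  ┃│$3400.34│2┃         
■                  ┃│$4164.55│2┃         
━━━━━━━━━━━━━━━━━━━┛│$2515.67│2┃         
       ┃Bob Davis   │$1449.79│2┃         
       ┃Alice Smith │$376.30 │2┃         
       ┃Dave Taylor │$790.16 │2┃         
       ┗━━━━━━━━━━━━━━━━━━━━━━━┛         
                                         
                                         
                                         
                                         
                                         
                                         
                                         


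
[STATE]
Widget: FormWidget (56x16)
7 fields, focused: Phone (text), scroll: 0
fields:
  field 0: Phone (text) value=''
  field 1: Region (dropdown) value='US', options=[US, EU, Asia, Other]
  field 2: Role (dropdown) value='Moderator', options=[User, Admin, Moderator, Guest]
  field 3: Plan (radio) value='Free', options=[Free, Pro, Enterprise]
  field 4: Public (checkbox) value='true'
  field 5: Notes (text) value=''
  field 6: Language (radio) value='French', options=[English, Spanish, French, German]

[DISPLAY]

> Phone:      [                                        ]
  Region:     [US                                     ▼]
  Role:       [Moderator                              ▼]
  Plan:       (●) Free  ( ) Pro  ( ) Enterprise         
  Public:     [x]                                       
  Notes:      [                                        ]
  Language:   ( ) English  ( ) Spanish  (●) French  ( ) 
                                                        
                                                        
                                                        
                                                        
                                                        
                                                        
                                                        
                                                        
                                                        


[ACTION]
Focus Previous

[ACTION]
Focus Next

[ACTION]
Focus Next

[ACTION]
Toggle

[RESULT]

  Phone:      [                                        ]
> Region:     [US                                     ▼]
  Role:       [Moderator                              ▼]
  Plan:       (●) Free  ( ) Pro  ( ) Enterprise         
  Public:     [x]                                       
  Notes:      [                                        ]
  Language:   ( ) English  ( ) Spanish  (●) French  ( ) 
                                                        
                                                        
                                                        
                                                        
                                                        
                                                        
                                                        
                                                        
                                                        


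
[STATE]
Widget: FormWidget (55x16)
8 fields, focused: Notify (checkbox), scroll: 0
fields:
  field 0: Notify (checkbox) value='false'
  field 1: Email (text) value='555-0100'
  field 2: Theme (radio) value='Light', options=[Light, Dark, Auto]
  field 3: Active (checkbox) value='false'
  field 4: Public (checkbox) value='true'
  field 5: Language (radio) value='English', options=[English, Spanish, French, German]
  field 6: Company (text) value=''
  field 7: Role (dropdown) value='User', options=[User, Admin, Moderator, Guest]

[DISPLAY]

> Notify:     [ ]                                      
  Email:      [555-0100                               ]
  Theme:      (●) Light  ( ) Dark  ( ) Auto            
  Active:     [ ]                                      
  Public:     [x]                                      
  Language:   (●) English  ( ) Spanish  ( ) French  ( )
  Company:    [                                       ]
  Role:       [User                                  ▼]
                                                       
                                                       
                                                       
                                                       
                                                       
                                                       
                                                       
                                                       


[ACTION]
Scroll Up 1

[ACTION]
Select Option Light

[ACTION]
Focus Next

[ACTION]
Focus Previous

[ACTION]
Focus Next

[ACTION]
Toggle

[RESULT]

  Notify:     [ ]                                      
> Email:      [555-0100                               ]
  Theme:      (●) Light  ( ) Dark  ( ) Auto            
  Active:     [ ]                                      
  Public:     [x]                                      
  Language:   (●) English  ( ) Spanish  ( ) French  ( )
  Company:    [                                       ]
  Role:       [User                                  ▼]
                                                       
                                                       
                                                       
                                                       
                                                       
                                                       
                                                       
                                                       


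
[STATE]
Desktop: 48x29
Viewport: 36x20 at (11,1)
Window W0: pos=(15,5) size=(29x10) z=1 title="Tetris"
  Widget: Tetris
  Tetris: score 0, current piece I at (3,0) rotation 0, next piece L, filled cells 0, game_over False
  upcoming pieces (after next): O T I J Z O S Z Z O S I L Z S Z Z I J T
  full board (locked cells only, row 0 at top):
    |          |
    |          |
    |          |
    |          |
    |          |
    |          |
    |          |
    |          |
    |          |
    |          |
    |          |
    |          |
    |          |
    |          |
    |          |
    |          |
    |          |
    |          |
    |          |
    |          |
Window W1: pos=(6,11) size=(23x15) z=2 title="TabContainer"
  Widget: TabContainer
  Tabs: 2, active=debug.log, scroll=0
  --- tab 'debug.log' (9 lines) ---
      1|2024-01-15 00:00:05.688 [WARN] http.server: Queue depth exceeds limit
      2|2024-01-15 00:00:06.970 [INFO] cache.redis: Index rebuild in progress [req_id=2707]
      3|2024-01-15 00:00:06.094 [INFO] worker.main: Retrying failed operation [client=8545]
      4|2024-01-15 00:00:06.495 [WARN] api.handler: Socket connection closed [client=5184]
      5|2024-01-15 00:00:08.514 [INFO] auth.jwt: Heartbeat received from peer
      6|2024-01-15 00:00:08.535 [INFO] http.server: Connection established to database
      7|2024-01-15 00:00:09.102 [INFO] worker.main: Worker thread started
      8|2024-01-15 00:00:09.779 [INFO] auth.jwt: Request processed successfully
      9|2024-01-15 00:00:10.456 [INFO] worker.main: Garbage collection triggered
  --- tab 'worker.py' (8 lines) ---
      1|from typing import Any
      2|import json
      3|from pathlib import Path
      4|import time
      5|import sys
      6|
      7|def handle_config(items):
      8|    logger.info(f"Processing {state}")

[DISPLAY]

                                    
                                    
                                    
                                    
    ┏━━━━━━━━━━━━━━━━━━━━━━━━━━━┓   
    ┃ Tetris                    ┃   
    ┠───────────────────────────┨   
    ┃          │Next:           ┃   
    ┃          │  ▒             ┃   
    ┃          │▒▒▒             ┃   
━━━━━━━━━━━━━━━━━┓              ┃   
Container        ┃              ┃   
─────────────────┨              ┃   
ug.log]│ worker.p┃━━━━━━━━━━━━━━┛   
─────────────────┃                  
-01-15 00:00:05.6┃                  
-01-15 00:00:06.9┃                  
-01-15 00:00:06.0┃                  
-01-15 00:00:06.4┃                  
-01-15 00:00:08.5┃                  


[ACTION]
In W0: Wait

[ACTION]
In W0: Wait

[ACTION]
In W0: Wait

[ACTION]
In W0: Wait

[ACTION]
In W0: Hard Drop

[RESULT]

                                    
                                    
                                    
                                    
    ┏━━━━━━━━━━━━━━━━━━━━━━━━━━━┓   
    ┃ Tetris                    ┃   
    ┠───────────────────────────┨   
    ┃          │Next:           ┃   
    ┃          │▓▓              ┃   
    ┃          │▓▓              ┃   
━━━━━━━━━━━━━━━━━┓              ┃   
Container        ┃              ┃   
─────────────────┨              ┃   
ug.log]│ worker.p┃━━━━━━━━━━━━━━┛   
─────────────────┃                  
-01-15 00:00:05.6┃                  
-01-15 00:00:06.9┃                  
-01-15 00:00:06.0┃                  
-01-15 00:00:06.4┃                  
-01-15 00:00:08.5┃                  


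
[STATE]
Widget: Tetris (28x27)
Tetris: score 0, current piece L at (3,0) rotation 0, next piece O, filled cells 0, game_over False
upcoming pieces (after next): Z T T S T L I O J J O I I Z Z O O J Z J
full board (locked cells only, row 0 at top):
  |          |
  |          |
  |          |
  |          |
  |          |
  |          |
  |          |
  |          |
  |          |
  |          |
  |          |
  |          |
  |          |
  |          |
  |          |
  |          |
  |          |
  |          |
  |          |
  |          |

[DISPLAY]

     ▒    │Next:            
   ▒▒▒    │▓▓               
          │▓▓               
          │                 
          │                 
          │                 
          │Score:           
          │0                
          │                 
          │                 
          │                 
          │                 
          │                 
          │                 
          │                 
          │                 
          │                 
          │                 
          │                 
          │                 
          │                 
          │                 
          │                 
          │                 
          │                 
          │                 
          │                 


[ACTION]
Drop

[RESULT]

          │Next:            
     ▒    │▓▓               
   ▒▒▒    │▓▓               
          │                 
          │                 
          │                 
          │Score:           
          │0                
          │                 
          │                 
          │                 
          │                 
          │                 
          │                 
          │                 
          │                 
          │                 
          │                 
          │                 
          │                 
          │                 
          │                 
          │                 
          │                 
          │                 
          │                 
          │                 


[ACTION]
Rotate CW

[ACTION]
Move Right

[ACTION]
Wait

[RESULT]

          │Next:            
          │▓▓               
    ▒     │▓▓               
    ▒     │                 
    ▒▒    │                 
          │                 
          │Score:           
          │0                
          │                 
          │                 
          │                 
          │                 
          │                 
          │                 
          │                 
          │                 
          │                 
          │                 
          │                 
          │                 
          │                 
          │                 
          │                 
          │                 
          │                 
          │                 
          │                 


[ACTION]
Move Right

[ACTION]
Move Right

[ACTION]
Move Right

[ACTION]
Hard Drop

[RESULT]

    ▓▓    │Next:            
    ▓▓    │▓▓               
          │ ▓▓              
          │                 
          │                 
          │                 
          │Score:           
          │0                
          │                 
          │                 
          │                 
          │                 
          │                 
          │                 
          │                 
          │                 
          │                 
       ▒  │                 
       ▒  │                 
       ▒▒ │                 
          │                 
          │                 
          │                 
          │                 
          │                 
          │                 
          │                 


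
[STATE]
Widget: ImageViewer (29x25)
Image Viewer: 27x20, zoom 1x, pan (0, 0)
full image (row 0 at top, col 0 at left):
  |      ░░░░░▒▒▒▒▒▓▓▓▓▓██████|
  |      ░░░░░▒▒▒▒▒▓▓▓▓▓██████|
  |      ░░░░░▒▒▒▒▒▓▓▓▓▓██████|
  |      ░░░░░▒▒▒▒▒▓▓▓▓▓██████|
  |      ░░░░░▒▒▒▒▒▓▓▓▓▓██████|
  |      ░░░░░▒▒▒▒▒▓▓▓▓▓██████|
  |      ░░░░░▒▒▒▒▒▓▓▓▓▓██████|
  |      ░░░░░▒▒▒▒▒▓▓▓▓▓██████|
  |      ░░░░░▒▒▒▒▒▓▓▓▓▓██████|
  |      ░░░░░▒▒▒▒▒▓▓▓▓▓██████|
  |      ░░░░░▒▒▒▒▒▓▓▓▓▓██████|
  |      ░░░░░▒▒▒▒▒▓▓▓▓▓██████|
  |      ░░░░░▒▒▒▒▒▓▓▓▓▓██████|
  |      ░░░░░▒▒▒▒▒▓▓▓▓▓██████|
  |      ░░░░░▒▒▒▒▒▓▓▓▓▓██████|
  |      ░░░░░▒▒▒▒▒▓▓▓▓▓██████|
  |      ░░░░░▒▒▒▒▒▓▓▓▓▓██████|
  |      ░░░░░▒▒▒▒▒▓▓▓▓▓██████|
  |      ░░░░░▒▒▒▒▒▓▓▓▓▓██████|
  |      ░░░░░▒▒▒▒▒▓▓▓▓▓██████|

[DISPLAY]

      ░░░░░▒▒▒▒▒▓▓▓▓▓██████  
      ░░░░░▒▒▒▒▒▓▓▓▓▓██████  
      ░░░░░▒▒▒▒▒▓▓▓▓▓██████  
      ░░░░░▒▒▒▒▒▓▓▓▓▓██████  
      ░░░░░▒▒▒▒▒▓▓▓▓▓██████  
      ░░░░░▒▒▒▒▒▓▓▓▓▓██████  
      ░░░░░▒▒▒▒▒▓▓▓▓▓██████  
      ░░░░░▒▒▒▒▒▓▓▓▓▓██████  
      ░░░░░▒▒▒▒▒▓▓▓▓▓██████  
      ░░░░░▒▒▒▒▒▓▓▓▓▓██████  
      ░░░░░▒▒▒▒▒▓▓▓▓▓██████  
      ░░░░░▒▒▒▒▒▓▓▓▓▓██████  
      ░░░░░▒▒▒▒▒▓▓▓▓▓██████  
      ░░░░░▒▒▒▒▒▓▓▓▓▓██████  
      ░░░░░▒▒▒▒▒▓▓▓▓▓██████  
      ░░░░░▒▒▒▒▒▓▓▓▓▓██████  
      ░░░░░▒▒▒▒▒▓▓▓▓▓██████  
      ░░░░░▒▒▒▒▒▓▓▓▓▓██████  
      ░░░░░▒▒▒▒▒▓▓▓▓▓██████  
      ░░░░░▒▒▒▒▒▓▓▓▓▓██████  
                             
                             
                             
                             
                             


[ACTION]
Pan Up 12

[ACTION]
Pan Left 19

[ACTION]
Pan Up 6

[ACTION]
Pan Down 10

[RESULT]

      ░░░░░▒▒▒▒▒▓▓▓▓▓██████  
      ░░░░░▒▒▒▒▒▓▓▓▓▓██████  
      ░░░░░▒▒▒▒▒▓▓▓▓▓██████  
      ░░░░░▒▒▒▒▒▓▓▓▓▓██████  
      ░░░░░▒▒▒▒▒▓▓▓▓▓██████  
      ░░░░░▒▒▒▒▒▓▓▓▓▓██████  
      ░░░░░▒▒▒▒▒▓▓▓▓▓██████  
      ░░░░░▒▒▒▒▒▓▓▓▓▓██████  
      ░░░░░▒▒▒▒▒▓▓▓▓▓██████  
      ░░░░░▒▒▒▒▒▓▓▓▓▓██████  
                             
                             
                             
                             
                             
                             
                             
                             
                             
                             
                             
                             
                             
                             
                             
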